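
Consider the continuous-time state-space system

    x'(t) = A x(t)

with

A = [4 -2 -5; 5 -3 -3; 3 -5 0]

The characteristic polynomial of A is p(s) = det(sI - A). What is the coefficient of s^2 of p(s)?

-1

Expand det(sI - A) for the 3×3 matrix.
p(s) = s^3 - s^2 - 2s - 38.
(Check: constant term = det(-A) = (-1)^3 det A = -38; coefficient of s^2 = -tr A = -1.)
The coefficient of s^2 is -1.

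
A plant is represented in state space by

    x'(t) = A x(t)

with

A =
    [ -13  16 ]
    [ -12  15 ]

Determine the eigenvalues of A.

-1, 3

det(sI - A) = s^2 - (tr A)s + det A, with tr A = (-13) + 15 = 2 and det A = (-13)·15 - 16·(-12) = -195 - (-192) = -3.
So p(s) = det(sI - A) = s^2 - 2s - 3.
Factor s^2 - 2s - 3: two numbers with sum 2 and product -3 are 3 and -1, so s^2 - 2s - 3 = (s - 3)(s + 1).
Hence p(s) = (s - 3) (s + 1), with roots -1, 3.
At least one eigenvalue has non-negative real part, so the system is not asymptotically stable.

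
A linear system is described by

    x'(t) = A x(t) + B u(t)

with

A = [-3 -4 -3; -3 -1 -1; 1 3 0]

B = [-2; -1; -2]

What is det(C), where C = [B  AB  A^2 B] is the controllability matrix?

511

AB = [[16], [9], [-5]]
A^2B = [[-69], [-52], [43]]
Controllability matrix C = [B  AB  A^2B] = [[-2, 16, -69], [-1, 9, -52], [-2, -5, 43]]
Expanding along the first row, det(C) = (-2)·(9·43 - (-52)·(-5)) - 16·((-1)·43 - (-52)·(-2)) + (-69)·((-1)·(-5) - 9·(-2)) = (-2)·127 - 16·(-147) + (-69)·23 = 511
Since det(C) ≠ 0, rank(C) = 3 and the system is completely controllable.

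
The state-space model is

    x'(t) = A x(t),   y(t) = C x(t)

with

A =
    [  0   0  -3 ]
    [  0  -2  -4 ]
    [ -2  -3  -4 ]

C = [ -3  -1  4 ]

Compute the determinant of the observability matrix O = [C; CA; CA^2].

CA = [[-8, -10, -3]]
CA^2 = [[6, 29, 76]]
Observability matrix O = [C; CA; CA^2] = [[-3, -1, 4], [-8, -10, -3], [6, 29, 76]]
Expanding along the first row, det(O) = (-3)·((-10)·76 - (-3)·29) - (-1)·((-8)·76 - (-3)·6) + 4·((-8)·29 - (-10)·6) = (-3)·(-673) - (-1)·(-590) + 4·(-172) = 741
Since det(O) ≠ 0, rank(O) = 3 and the system is completely observable.

741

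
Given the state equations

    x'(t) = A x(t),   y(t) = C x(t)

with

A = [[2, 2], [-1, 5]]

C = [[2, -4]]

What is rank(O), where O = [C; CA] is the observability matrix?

CA = [[8, -16]]
Observability matrix O = [C; CA] = [[2, -4], [8, -16]]
Every row of O is a scalar multiple of row 1 = [2, -4] (multipliers 1, 4), so the rows span a one-dimensional space.
O ≠ 0, hence rank(O) = 1.
rank(O) = 1 < n = 2, so the pair (A, C) is not completely observable.

1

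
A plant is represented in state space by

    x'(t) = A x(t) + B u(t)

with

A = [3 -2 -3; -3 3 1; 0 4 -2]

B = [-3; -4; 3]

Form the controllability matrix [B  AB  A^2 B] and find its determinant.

AB = [[-10], [0], [-22]]
A^2B = [[36], [8], [44]]
Controllability matrix C = [B  AB  A^2B] = [[-3, -10, 36], [-4, 0, 8], [3, -22, 44]]
Expanding along the first row, det(C) = (-3)·(0·44 - 8·(-22)) - (-10)·((-4)·44 - 8·3) + 36·((-4)·(-22) - 0·3) = (-3)·176 - (-10)·(-200) + 36·88 = 640
Since det(C) ≠ 0, rank(C) = 3 and the system is completely controllable.

640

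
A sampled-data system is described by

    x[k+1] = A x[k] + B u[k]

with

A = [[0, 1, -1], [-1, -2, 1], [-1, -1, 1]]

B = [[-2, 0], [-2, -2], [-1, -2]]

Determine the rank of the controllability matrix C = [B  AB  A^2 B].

AB = [[-1, 0], [5, 2], [3, 0]]
A^2B = [[2, 2], [-6, -4], [-1, -2]]
Controllability matrix C = [B  AB  A^2B] = [[-2, 0, -1, 0, 2, 2], [-2, -2, 5, 2, -6, -4], [-1, -2, 3, 0, -1, -2]]
Take the 3×3 submatrix of C formed by columns 1, 2, 3: [[-2, 0, -1], [-2, -2, 5], [-1, -2, 3]]. Its determinant is (-2)·((-2)·3 - 5·(-2)) - 0·((-2)·3 - 5·(-1)) + (-1)·((-2)·(-2) - (-2)·(-1)) = (-2)·4 - 0·(-1) + (-1)·2 = -10 ≠ 0.
So rank(C) ≥ 3; since C has 3 rows, rank(C) = 3.
rank(C) = 3 = n, so the pair (A, B) is completely controllable.

3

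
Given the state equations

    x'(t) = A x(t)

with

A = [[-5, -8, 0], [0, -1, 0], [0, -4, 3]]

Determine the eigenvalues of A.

det(sI - A) = s^3 - (tr A)s^2 + (M11 + M22 + M33)s - det A, where Mii is the 2×2 principal minor of A obtained by deleting row i and column i.
tr A = (-5) + (-1) + 3 = -3; M11 = (-1)·3 - 0·(-4) = -3 - 0 = -3; M22 = (-5)·3 - 0·0 = -15 - 0 = -15; M33 = (-5)·(-1) - (-8)·0 = 5 - 0 = 5; sum of minors = -13.
det A = (-5)·((-1)·3 - 0·(-4)) - (-8)·(0·3 - 0·0) + 0·(0·(-4) - (-1)·0) = (-5)·(-3) - (-8)·0 + 0·0 = 15.
So p(s) = det(sI - A) = s^3 + 3s^2 - 13s - 15.
Rational-root test: any integer root divides -15. Testing small divisors, s = -1 works: p(-1) = -1 + 3 + 13 + (-15) = 0, so (s + 1) is a factor.
Dividing, p(s) = (s + 1)(s^2 + 2s - 15).
Factor s^2 + 2s - 15: two numbers with sum -2 and product -15 are 3 and -5, so s^2 + 2s - 15 = (s - 3)(s + 5).
Hence p(s) = (s - 3) (s + 1) (s + 5), with roots -5, -1, 3.
At least one eigenvalue has non-negative real part, so the system is not asymptotically stable.

-5, -1, 3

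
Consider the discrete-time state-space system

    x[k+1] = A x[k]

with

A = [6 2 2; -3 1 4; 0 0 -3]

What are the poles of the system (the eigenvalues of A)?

det(zI - A) = z^3 - (tr A)z^2 + (M11 + M22 + M33)z - det A, where Mii is the 2×2 principal minor of A obtained by deleting row i and column i.
tr A = 6 + 1 + (-3) = 4; M11 = 1·(-3) - 4·0 = -3 - 0 = -3; M22 = 6·(-3) - 2·0 = -18 - 0 = -18; M33 = 6·1 - 2·(-3) = 6 - (-6) = 12; sum of minors = -9.
det A = 6·(1·(-3) - 4·0) - 2·((-3)·(-3) - 4·0) + 2·((-3)·0 - 1·0) = 6·(-3) - 2·9 + 2·0 = -36.
So p(z) = det(zI - A) = z^3 - 4z^2 - 9z + 36.
Rational-root test: any integer root divides 36. Testing small divisors, z = -3 works: p(-3) = -27 + (-36) + 27 + 36 = 0, so (z + 3) is a factor.
Dividing, p(z) = (z + 3)(z^2 - 7z + 12).
Factor z^2 - 7z + 12: two numbers with sum 7 and product 12 are 4 and 3, so z^2 - 7z + 12 = (z - 4)(z - 3).
Hence p(z) = (z - 4) (z - 3) (z + 3), with roots -3, 3, 4.

-3, 3, 4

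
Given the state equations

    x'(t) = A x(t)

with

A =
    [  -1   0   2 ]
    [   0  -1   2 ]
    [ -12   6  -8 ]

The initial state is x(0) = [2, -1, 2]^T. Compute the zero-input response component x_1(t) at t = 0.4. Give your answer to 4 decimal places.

0.2632

det(sI - A) = s^3 - (tr A)s^2 + (M11 + M22 + M33)s - det A, where Mii is the 2×2 principal minor of A obtained by deleting row i and column i.
tr A = (-1) + (-1) + (-8) = -10; M11 = (-1)·(-8) - 2·6 = 8 - 12 = -4; M22 = (-1)·(-8) - 2·(-12) = 8 - (-24) = 32; M33 = (-1)·(-1) - 0·0 = 1 - 0 = 1; sum of minors = 29.
det A = (-1)·((-1)·(-8) - 2·6) - 0·(0·(-8) - 2·(-12)) + 2·(0·6 - (-1)·(-12)) = (-1)·(-4) - 0·24 + 2·(-12) = -20.
So p(s) = det(sI - A) = s^3 + 10s^2 + 29s + 20.
Rational-root test: any integer root divides 20. Testing small divisors, s = -1 works: p(-1) = -1 + 10 + (-29) + 20 = 0, so (s + 1) is a factor.
Dividing, p(s) = (s + 1)(s^2 + 9s + 20).
Factor s^2 + 9s + 20: two numbers with sum -9 and product 20 are -4 and -5, so s^2 + 9s + 20 = (s + 4)(s + 5).
Hence p(s) = (s + 1) (s + 4) (s + 5), with roots -5, -4, -1.
The eigenvalues -5, -4, -1 are distinct and real, so A is diagonalisable and x(t) = e^{At} x(0) = V diag(e^{λ_i t}) V^{-1} x(0), where the columns of V are the eigenvectors.
λ = -5: A - (-5)I = [[4, 0, 2], [0, 4, 2], [-12, 6, -3]]. v must be orthogonal to every row; (row 1) × (row 2) = [-8, -8, 16], so take v_1 = [-1, -1, 2]^T.
λ = -4: A - (-4)I = [[3, 0, 2], [0, 3, 2], [-12, 6, -4]]. v must be orthogonal to every row; (row 1) × (row 2) = [-6, -6, 9], so take v_2 = [2, 2, -3]^T.
λ = -1: A - (-1)I = [[0, 0, 2], [0, 0, 2], [-12, 6, -7]]. v must be orthogonal to every row; (row 1) × (row 3) = [-12, -24, 0], so take v_3 = [-1, -2, 0]^T.
V = [v_1 v_2 v_3] = [[-1, 2, -1], [-1, 2, -2], [2, -3, 0]] has det V = -1, so V^{-1} = adj(V)/det V = [[6, -3, 2], [4, -2, 1], [1, -1, 0]].
Modal coordinates z(0) = V^{-1} x(0): 6·2 + (-3)·(-1) + 2·2 = 19; 4·2 + (-2)·(-1) + 1·2 = 12; 1·2 + (-1)·(-1) + 0·2 = 3; so z(0) = [19, 12, 3]^T.
x_1(t) = Σ_i (v_i)_1 · z_i(0) · e^{λ_i t} (row 1 of V times the modal terms).
x_1(0.4) = (-1)·19·e^{-5·0.4} + 2·12·e^{-4·0.4} + (-1)·3·e^{-1·0.4} = (-19)·0.135335 + 24·0.201897 + (-3)·0.670320 = 0.2632.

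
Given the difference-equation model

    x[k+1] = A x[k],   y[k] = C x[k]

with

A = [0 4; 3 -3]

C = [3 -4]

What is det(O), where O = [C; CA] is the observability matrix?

24

CA = [[-12, 24]]
Observability matrix O = [C; CA] = [[3, -4], [-12, 24]]
det(O) = 3·24 - (-4)·(-12) = 72 - 48 = 24
Since det(O) ≠ 0, rank(O) = 2 and the system is completely observable.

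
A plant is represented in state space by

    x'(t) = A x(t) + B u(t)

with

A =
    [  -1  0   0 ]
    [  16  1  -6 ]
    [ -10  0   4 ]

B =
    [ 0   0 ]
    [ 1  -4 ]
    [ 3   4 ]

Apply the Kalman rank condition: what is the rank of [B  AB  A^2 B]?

2

AB = [[0, 0], [-17, -28], [12, 16]]
A^2B = [[0, 0], [-89, -124], [48, 64]]
Controllability matrix C = [B  AB  A^2B] = [[0, 0, 0, 0, 0, 0], [1, -4, -17, -28, -89, -124], [3, 4, 12, 16, 48, 64]]
Row 1 of C is identically zero, so rank(C) ≤ 2.
The 2×2 minor from rows 2, 3, columns 1, 2 is 1·4 - (-4)·3 = 4 - (-12) = 16 ≠ 0, so rank(C) = 2.
rank(C) = 2 < n = 3, so the pair (A, B) is not completely controllable.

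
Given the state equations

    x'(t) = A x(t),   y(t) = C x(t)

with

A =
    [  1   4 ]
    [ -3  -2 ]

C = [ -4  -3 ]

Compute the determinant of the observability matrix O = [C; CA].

55

CA = [[5, -10]]
Observability matrix O = [C; CA] = [[-4, -3], [5, -10]]
det(O) = (-4)·(-10) - (-3)·5 = 40 - (-15) = 55
Since det(O) ≠ 0, rank(O) = 2 and the system is completely observable.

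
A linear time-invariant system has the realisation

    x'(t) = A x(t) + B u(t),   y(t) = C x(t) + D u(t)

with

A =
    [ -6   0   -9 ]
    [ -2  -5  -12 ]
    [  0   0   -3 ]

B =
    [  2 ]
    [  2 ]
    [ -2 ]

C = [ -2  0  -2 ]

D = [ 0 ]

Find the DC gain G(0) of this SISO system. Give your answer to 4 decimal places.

-1.3333

G(0) = C(-A)^{-1}B + D = -C A^{-1} B + D.
det A = -90, so A^{-1} = (1/-90)·adj(A) = [[-1/6, 0, 1/2], [1/15, -1/5, 3/5], [0, 0, -1/3]]
A^{-1} B = [-4/3, -22/15, 2/3]^T
C A^{-1} B = 4/3
G(0) = D - C A^{-1} B = 0 - (4/3) = -4/3 ≈ -1.3333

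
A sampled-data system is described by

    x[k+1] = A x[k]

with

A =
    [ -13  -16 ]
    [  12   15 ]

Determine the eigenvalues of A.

-1, 3

det(zI - A) = z^2 - (tr A)z + det A, with tr A = (-13) + 15 = 2 and det A = (-13)·15 - (-16)·12 = -195 - (-192) = -3.
So p(z) = det(zI - A) = z^2 - 2z - 3.
Factor z^2 - 2z - 3: two numbers with sum 2 and product -3 are 3 and -1, so z^2 - 2z - 3 = (z - 3)(z + 1).
Hence p(z) = (z - 3) (z + 1), with roots -1, 3.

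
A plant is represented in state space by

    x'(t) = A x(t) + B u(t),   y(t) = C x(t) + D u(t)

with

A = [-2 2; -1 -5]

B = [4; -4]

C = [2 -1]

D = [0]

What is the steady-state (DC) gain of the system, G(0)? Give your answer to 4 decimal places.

3.0000

G(0) = C(-A)^{-1}B + D = -C A^{-1} B + D.
det A = 12, so A^{-1} = (1/12)·adj(A) = [[-5/12, -1/6], [1/12, -1/6]]
A^{-1} B = [-1, 1]^T
C A^{-1} B = -3
G(0) = D - C A^{-1} B = 0 - (-3) = 3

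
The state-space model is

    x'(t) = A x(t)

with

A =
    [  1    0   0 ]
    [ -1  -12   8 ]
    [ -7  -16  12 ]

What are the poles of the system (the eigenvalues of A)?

-4, 1, 4

det(sI - A) = s^3 - (tr A)s^2 + (M11 + M22 + M33)s - det A, where Mii is the 2×2 principal minor of A obtained by deleting row i and column i.
tr A = 1 + (-12) + 12 = 1; M11 = (-12)·12 - 8·(-16) = -144 - (-128) = -16; M22 = 1·12 - 0·(-7) = 12 - 0 = 12; M33 = 1·(-12) - 0·(-1) = -12 - 0 = -12; sum of minors = -16.
det A = 1·((-12)·12 - 8·(-16)) - 0·((-1)·12 - 8·(-7)) + 0·((-1)·(-16) - (-12)·(-7)) = 1·(-16) - 0·44 + 0·(-68) = -16.
So p(s) = det(sI - A) = s^3 - s^2 - 16s + 16.
Rational-root test: any integer root divides 16. Testing small divisors, s = 1 works: p(1) = 1 + (-1) + (-16) + 16 = 0, so (s - 1) is a factor.
Dividing, p(s) = (s - 1)(s^2 - 16).
Factor s^2 - 16: two numbers with sum 0 and product -16 are 4 and -4, so s^2 - 16 = (s - 4)(s + 4).
Hence p(s) = (s - 4) (s - 1) (s + 4), with roots -4, 1, 4.
At least one eigenvalue has non-negative real part, so the system is not asymptotically stable.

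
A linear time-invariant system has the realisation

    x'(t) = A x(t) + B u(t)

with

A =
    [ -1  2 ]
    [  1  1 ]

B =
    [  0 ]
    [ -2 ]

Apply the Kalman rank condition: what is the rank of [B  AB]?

2

AB = [[-4], [-2]]
Controllability matrix C = [B  AB] = [[0, -4], [-2, -2]]
det(C) = 0·(-2) - (-4)·(-2) = 0 - 8 = -8 ≠ 0, so rank(C) = 2.
rank(C) = 2 = n, so the pair (A, B) is completely controllable.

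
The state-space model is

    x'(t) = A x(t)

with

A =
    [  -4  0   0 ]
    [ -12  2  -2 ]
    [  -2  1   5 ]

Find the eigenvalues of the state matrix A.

det(sI - A) = s^3 - (tr A)s^2 + (M11 + M22 + M33)s - det A, where Mii is the 2×2 principal minor of A obtained by deleting row i and column i.
tr A = (-4) + 2 + 5 = 3; M11 = 2·5 - (-2)·1 = 10 - (-2) = 12; M22 = (-4)·5 - 0·(-2) = -20 - 0 = -20; M33 = (-4)·2 - 0·(-12) = -8 - 0 = -8; sum of minors = -16.
det A = (-4)·(2·5 - (-2)·1) - 0·((-12)·5 - (-2)·(-2)) + 0·((-12)·1 - 2·(-2)) = (-4)·12 - 0·(-64) + 0·(-8) = -48.
So p(s) = det(sI - A) = s^3 - 3s^2 - 16s + 48.
Rational-root test: any integer root divides 48. Testing small divisors, s = 3 works: p(3) = 27 + (-27) + (-48) + 48 = 0, so (s - 3) is a factor.
Dividing, p(s) = (s - 3)(s^2 - 16).
Factor s^2 - 16: two numbers with sum 0 and product -16 are 4 and -4, so s^2 - 16 = (s - 4)(s + 4).
Hence p(s) = (s - 4) (s - 3) (s + 4), with roots -4, 3, 4.
At least one eigenvalue has non-negative real part, so the system is not asymptotically stable.

-4, 3, 4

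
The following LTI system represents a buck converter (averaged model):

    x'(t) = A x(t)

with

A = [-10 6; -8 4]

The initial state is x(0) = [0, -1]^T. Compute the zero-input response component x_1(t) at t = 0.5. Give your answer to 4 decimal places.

-0.6976

det(sI - A) = s^2 - (tr A)s + det A, with tr A = (-10) + 4 = -6 and det A = (-10)·4 - 6·(-8) = -40 - (-48) = 8.
So p(s) = det(sI - A) = s^2 + 6s + 8.
Factor s^2 + 6s + 8: two numbers with sum -6 and product 8 are -2 and -4, so s^2 + 6s + 8 = (s + 2)(s + 4).
Hence p(s) = (s + 2) (s + 4), with roots -4, -2.
The eigenvalues -4, -2 are distinct and real, so A is diagonalisable and x(t) = e^{At} x(0) = V diag(e^{λ_i t}) V^{-1} x(0), where the columns of V are the eigenvectors.
λ = -4: A - (-4)I = [[-6, 6], [-8, 8]]. Row 1 gives (-6)·v1 + 6·v2 = 0, so take v_1 = [1, 1]^T.
λ = -2: A - (-2)I = [[-8, 6], [-8, 6]]. Row 1 gives (-8)·v1 + 6·v2 = 0, so take v_2 = [-3, -4]^T.
V = [v_1 v_2] = [[1, -3], [1, -4]] has det V = -1, so V^{-1} = adj(V)/det V = [[4, -3], [1, -1]].
Modal coordinates z(0) = V^{-1} x(0): 4·0 + (-3)·(-1) = 3; 1·0 + (-1)·(-1) = 1; so z(0) = [3, 1]^T.
x_1(t) = Σ_i (v_i)_1 · z_i(0) · e^{λ_i t} (row 1 of V times the modal terms).
x_1(0.5) = 1·3·e^{-4·0.5} + (-3)·1·e^{-2·0.5} = 3·0.135335 + (-3)·0.367879 = -0.6976.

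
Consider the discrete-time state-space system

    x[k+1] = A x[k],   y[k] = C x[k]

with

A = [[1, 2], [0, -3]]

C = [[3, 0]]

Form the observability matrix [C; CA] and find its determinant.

CA = [[3, 6]]
Observability matrix O = [C; CA] = [[3, 0], [3, 6]]
det(O) = 3·6 - 0·3 = 18 - 0 = 18
Since det(O) ≠ 0, rank(O) = 2 and the system is completely observable.

18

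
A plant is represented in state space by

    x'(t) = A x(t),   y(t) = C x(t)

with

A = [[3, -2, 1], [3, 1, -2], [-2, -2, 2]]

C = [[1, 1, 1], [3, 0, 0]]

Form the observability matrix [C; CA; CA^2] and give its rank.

3

CA = [[4, -3, 1], [9, -6, 3]]
CA^2 = [[1, -13, 12], [3, -30, 27]]
Observability matrix O = [C; CA; CA^2] = [[1, 1, 1], [3, 0, 0], [4, -3, 1], [9, -6, 3], [1, -13, 12], [3, -30, 27]]
Take the 3×3 submatrix of O formed by rows 1, 2, 3: [[1, 1, 1], [3, 0, 0], [4, -3, 1]]. Its determinant is 1·(0·1 - 0·(-3)) - 1·(3·1 - 0·4) + 1·(3·(-3) - 0·4) = 1·0 - 1·3 + 1·(-9) = -12 ≠ 0.
So rank(O) ≥ 3; since O has 3 columns, rank(O) = 3.
rank(O) = 3 = n, so the pair (A, C) is completely observable.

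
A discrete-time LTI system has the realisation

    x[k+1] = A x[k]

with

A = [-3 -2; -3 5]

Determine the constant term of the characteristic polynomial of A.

-21

For a 2×2 matrix, det(zI - A) = z^2 - (tr A)z + det A.
tr A = 2, det A = -21.
So p(z) = z^2 - 2z - 21.
The constant term is -21.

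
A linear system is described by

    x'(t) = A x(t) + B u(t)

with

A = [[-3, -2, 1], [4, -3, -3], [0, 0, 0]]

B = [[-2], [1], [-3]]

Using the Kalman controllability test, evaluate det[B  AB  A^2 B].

-36

AB = [[1], [-2], [0]]
A^2B = [[1], [10], [0]]
Controllability matrix C = [B  AB  A^2B] = [[-2, 1, 1], [1, -2, 10], [-3, 0, 0]]
Expanding along the first row, det(C) = (-2)·((-2)·0 - 10·0) - 1·(1·0 - 10·(-3)) + 1·(1·0 - (-2)·(-3)) = (-2)·0 - 1·30 + 1·(-6) = -36
Since det(C) ≠ 0, rank(C) = 3 and the system is completely controllable.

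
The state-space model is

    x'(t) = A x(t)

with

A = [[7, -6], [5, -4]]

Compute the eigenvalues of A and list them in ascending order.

1, 2

det(sI - A) = s^2 - (tr A)s + det A, with tr A = 7 + (-4) = 3 and det A = 7·(-4) - (-6)·5 = -28 - (-30) = 2.
So p(s) = det(sI - A) = s^2 - 3s + 2.
Factor s^2 - 3s + 2: two numbers with sum 3 and product 2 are 2 and 1, so s^2 - 3s + 2 = (s - 2)(s - 1).
Hence p(s) = (s - 2) (s - 1), with roots 1, 2.
At least one eigenvalue has non-negative real part, so the system is not asymptotically stable.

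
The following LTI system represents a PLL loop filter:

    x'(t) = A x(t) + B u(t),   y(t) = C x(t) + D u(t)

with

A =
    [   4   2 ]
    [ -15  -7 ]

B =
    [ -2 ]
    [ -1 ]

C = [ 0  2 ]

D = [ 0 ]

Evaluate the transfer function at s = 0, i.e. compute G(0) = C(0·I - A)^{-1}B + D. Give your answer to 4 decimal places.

G(0) = C(-A)^{-1}B + D = -C A^{-1} B + D.
det A = 2, so A^{-1} = (1/2)·adj(A) = [[-7/2, -1], [15/2, 2]]
A^{-1} B = [8, -17]^T
C A^{-1} B = -34
G(0) = D - C A^{-1} B = 0 - (-34) = 34

34.0000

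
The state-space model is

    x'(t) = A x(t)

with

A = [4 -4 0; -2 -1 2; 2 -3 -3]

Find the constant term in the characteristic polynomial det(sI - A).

Expand det(sI - A) for the 3×3 matrix.
p(s) = s^3 - 15s - 44.
(Check: constant term = det(-A) = (-1)^3 det A = -44; coefficient of s^2 = -tr A = 0.)
The constant term is -44.

-44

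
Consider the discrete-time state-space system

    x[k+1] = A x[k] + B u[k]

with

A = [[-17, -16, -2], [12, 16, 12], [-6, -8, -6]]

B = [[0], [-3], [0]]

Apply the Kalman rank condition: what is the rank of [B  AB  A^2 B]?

AB = [[48], [-48], [24]]
A^2B = [[-96], [96], [-48]]
Controllability matrix C = [B  AB  A^2B] = [[0, 48, -96], [-3, -48, 96], [0, 24, -48]]
The rows r1, r2, r3 of C are linearly dependent: -r1 + 2·r3 = 0 (check each entry), so rank(C) ≤ 2.
The 2×2 minor from rows 1, 2, columns 1, 2 is 0·(-48) - 48·(-3) = 0 - (-144) = 144 ≠ 0, so rank(C) = 2.
rank(C) = 2 < n = 3, so the pair (A, B) is not completely controllable.

2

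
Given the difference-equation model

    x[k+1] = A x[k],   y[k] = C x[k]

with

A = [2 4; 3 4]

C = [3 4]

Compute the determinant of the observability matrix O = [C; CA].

CA = [[18, 28]]
Observability matrix O = [C; CA] = [[3, 4], [18, 28]]
det(O) = 3·28 - 4·18 = 84 - 72 = 12
Since det(O) ≠ 0, rank(O) = 2 and the system is completely observable.

12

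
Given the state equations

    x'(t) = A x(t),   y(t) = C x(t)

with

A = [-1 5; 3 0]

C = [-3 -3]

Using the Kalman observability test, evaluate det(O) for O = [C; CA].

CA = [[-6, -15]]
Observability matrix O = [C; CA] = [[-3, -3], [-6, -15]]
det(O) = (-3)·(-15) - (-3)·(-6) = 45 - 18 = 27
Since det(O) ≠ 0, rank(O) = 2 and the system is completely observable.

27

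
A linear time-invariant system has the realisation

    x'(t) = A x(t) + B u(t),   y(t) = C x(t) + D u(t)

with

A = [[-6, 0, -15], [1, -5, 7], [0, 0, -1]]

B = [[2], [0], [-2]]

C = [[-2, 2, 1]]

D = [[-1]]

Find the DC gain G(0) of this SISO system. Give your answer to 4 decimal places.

-17.1333

G(0) = C(-A)^{-1}B + D = -C A^{-1} B + D.
det A = -30, so A^{-1} = (1/-30)·adj(A) = [[-1/6, 0, 5/2], [-1/30, -1/5, -9/10], [0, 0, -1]]
A^{-1} B = [-16/3, 26/15, 2]^T
C A^{-1} B = 242/15
G(0) = D - C A^{-1} B = -1 - (242/15) = -257/15 ≈ -17.1333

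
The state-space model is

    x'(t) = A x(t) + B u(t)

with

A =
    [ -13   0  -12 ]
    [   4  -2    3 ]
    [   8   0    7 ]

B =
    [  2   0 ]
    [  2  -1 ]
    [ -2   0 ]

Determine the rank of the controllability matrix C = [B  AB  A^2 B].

AB = [[-2, 0], [-2, 2], [2, 0]]
A^2B = [[2, 0], [2, -4], [-2, 0]]
Controllability matrix C = [B  AB  A^2B] = [[2, 0, -2, 0, 2, 0], [2, -1, -2, 2, 2, -4], [-2, 0, 2, 0, -2, 0]]
The rows r1, r2, r3 of C are linearly dependent: r1 + r3 = 0 (check each entry), so rank(C) ≤ 2.
The 2×2 minor from rows 1, 2, columns 1, 2 is 2·(-1) - 0·2 = -2 - 0 = -2 ≠ 0, so rank(C) = 2.
rank(C) = 2 < n = 3, so the pair (A, B) is not completely controllable.

2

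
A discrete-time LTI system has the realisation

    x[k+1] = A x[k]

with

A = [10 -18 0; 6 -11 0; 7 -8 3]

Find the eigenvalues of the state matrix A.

det(zI - A) = z^3 - (tr A)z^2 + (M11 + M22 + M33)z - det A, where Mii is the 2×2 principal minor of A obtained by deleting row i and column i.
tr A = 10 + (-11) + 3 = 2; M11 = (-11)·3 - 0·(-8) = -33 - 0 = -33; M22 = 10·3 - 0·7 = 30 - 0 = 30; M33 = 10·(-11) - (-18)·6 = -110 - (-108) = -2; sum of minors = -5.
det A = 10·((-11)·3 - 0·(-8)) - (-18)·(6·3 - 0·7) + 0·(6·(-8) - (-11)·7) = 10·(-33) - (-18)·18 + 0·29 = -6.
So p(z) = det(zI - A) = z^3 - 2z^2 - 5z + 6.
Rational-root test: any integer root divides 6. Testing small divisors, z = 1 works: p(1) = 1 + (-2) + (-5) + 6 = 0, so (z - 1) is a factor.
Dividing, p(z) = (z - 1)(z^2 - z - 6).
Factor z^2 - z - 6: two numbers with sum 1 and product -6 are 3 and -2, so z^2 - z - 6 = (z - 3)(z + 2).
Hence p(z) = (z - 3) (z - 1) (z + 2), with roots -2, 1, 3.

-2, 1, 3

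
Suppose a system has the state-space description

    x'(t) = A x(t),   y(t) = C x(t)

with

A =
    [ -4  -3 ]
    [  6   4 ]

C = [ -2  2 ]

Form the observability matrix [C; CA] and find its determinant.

CA = [[20, 14]]
Observability matrix O = [C; CA] = [[-2, 2], [20, 14]]
det(O) = (-2)·14 - 2·20 = -28 - 40 = -68
Since det(O) ≠ 0, rank(O) = 2 and the system is completely observable.

-68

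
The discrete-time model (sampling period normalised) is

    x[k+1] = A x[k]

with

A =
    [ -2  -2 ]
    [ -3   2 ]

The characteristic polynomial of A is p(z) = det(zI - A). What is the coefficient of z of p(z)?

0

For a 2×2 matrix, det(zI - A) = z^2 - (tr A)z + det A.
tr A = 0, det A = -10.
So p(z) = z^2 - 10.
The coefficient of z is 0.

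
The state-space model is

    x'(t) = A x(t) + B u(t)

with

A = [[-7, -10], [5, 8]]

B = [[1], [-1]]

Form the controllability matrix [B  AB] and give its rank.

1

AB = [[3], [-3]]
Controllability matrix C = [B  AB] = [[1, 3], [-1, -3]]
Every column of C is a scalar multiple of column 1 = [1, -1] (multipliers 1, 3), so the columns span a one-dimensional space.
C ≠ 0, hence rank(C) = 1.
rank(C) = 1 < n = 2, so the pair (A, B) is not completely controllable.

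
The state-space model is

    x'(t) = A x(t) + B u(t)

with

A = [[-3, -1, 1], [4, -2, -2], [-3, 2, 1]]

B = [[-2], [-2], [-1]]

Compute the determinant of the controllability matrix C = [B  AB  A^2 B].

AB = [[7], [-2], [1]]
A^2B = [[-18], [30], [-24]]
Controllability matrix C = [B  AB  A^2B] = [[-2, 7, -18], [-2, -2, 30], [-1, 1, -24]]
Expanding along the first row, det(C) = (-2)·((-2)·(-24) - 30·1) - 7·((-2)·(-24) - 30·(-1)) + (-18)·((-2)·1 - (-2)·(-1)) = (-2)·18 - 7·78 + (-18)·(-4) = -510
Since det(C) ≠ 0, rank(C) = 3 and the system is completely controllable.

-510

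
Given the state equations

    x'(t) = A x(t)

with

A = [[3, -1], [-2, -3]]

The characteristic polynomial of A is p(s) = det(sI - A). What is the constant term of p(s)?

-11

For a 2×2 matrix, det(sI - A) = s^2 - (tr A)s + det A.
tr A = 0, det A = -11.
So p(s) = s^2 - 11.
The constant term is -11.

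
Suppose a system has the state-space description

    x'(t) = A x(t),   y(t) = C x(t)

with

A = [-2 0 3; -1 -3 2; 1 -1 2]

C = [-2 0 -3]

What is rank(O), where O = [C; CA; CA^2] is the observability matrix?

CA = [[1, 3, -12]]
CA^2 = [[-17, 3, -15]]
Observability matrix O = [C; CA; CA^2] = [[-2, 0, -3], [1, 3, -12], [-17, 3, -15]]
det(O) = (-2)·(3·(-15) - (-12)·3) - 0·(1·(-15) - (-12)·(-17)) + (-3)·(1·3 - 3·(-17)) = (-2)·(-9) - 0·(-219) + (-3)·54 = -144 ≠ 0, so rank(O) = 3.
rank(O) = 3 = n, so the pair (A, C) is completely observable.

3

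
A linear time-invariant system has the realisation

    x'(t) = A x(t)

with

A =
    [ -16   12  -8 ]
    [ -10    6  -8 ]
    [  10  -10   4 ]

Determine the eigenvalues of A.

-6, -4, 4

det(sI - A) = s^3 - (tr A)s^2 + (M11 + M22 + M33)s - det A, where Mii is the 2×2 principal minor of A obtained by deleting row i and column i.
tr A = (-16) + 6 + 4 = -6; M11 = 6·4 - (-8)·(-10) = 24 - 80 = -56; M22 = (-16)·4 - (-8)·10 = -64 - (-80) = 16; M33 = (-16)·6 - 12·(-10) = -96 - (-120) = 24; sum of minors = -16.
det A = (-16)·(6·4 - (-8)·(-10)) - 12·((-10)·4 - (-8)·10) + (-8)·((-10)·(-10) - 6·10) = (-16)·(-56) - 12·40 + (-8)·40 = 96.
So p(s) = det(sI - A) = s^3 + 6s^2 - 16s - 96.
Rational-root test: any integer root divides -96. Testing small divisors, s = -4 works: p(-4) = -64 + 96 + 64 + (-96) = 0, so (s + 4) is a factor.
Dividing, p(s) = (s + 4)(s^2 + 2s - 24).
Factor s^2 + 2s - 24: two numbers with sum -2 and product -24 are 4 and -6, so s^2 + 2s - 24 = (s - 4)(s + 6).
Hence p(s) = (s - 4) (s + 4) (s + 6), with roots -6, -4, 4.
At least one eigenvalue has non-negative real part, so the system is not asymptotically stable.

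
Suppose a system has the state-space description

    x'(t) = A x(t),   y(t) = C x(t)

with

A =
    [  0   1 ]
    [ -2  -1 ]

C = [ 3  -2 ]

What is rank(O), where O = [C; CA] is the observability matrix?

2

CA = [[4, 5]]
Observability matrix O = [C; CA] = [[3, -2], [4, 5]]
det(O) = 3·5 - (-2)·4 = 15 - (-8) = 23 ≠ 0, so rank(O) = 2.
rank(O) = 2 = n, so the pair (A, C) is completely observable.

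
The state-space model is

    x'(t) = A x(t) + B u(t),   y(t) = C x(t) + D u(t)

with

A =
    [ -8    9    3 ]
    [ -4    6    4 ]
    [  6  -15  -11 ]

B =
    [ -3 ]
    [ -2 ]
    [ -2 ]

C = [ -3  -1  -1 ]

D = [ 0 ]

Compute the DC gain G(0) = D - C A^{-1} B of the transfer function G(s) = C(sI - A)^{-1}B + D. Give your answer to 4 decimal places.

6.9000

G(0) = C(-A)^{-1}B + D = -C A^{-1} B + D.
det A = -60, so A^{-1} = (1/-60)·adj(A) = [[1/10, -9/10, -3/10], [1/3, -7/6, -1/3], [-2/5, 11/10, 1/5]]
A^{-1} B = [21/10, 2, -7/5]^T
C A^{-1} B = -69/10
G(0) = D - C A^{-1} B = 0 - (-69/10) = 69/10 ≈ 6.9000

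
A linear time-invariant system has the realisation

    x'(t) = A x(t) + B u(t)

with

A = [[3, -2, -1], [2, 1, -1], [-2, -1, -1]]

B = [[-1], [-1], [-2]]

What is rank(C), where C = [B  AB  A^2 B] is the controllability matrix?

AB = [[1], [-1], [5]]
A^2B = [[0], [-4], [-6]]
Controllability matrix C = [B  AB  A^2B] = [[-1, 1, 0], [-1, -1, -4], [-2, 5, -6]]
det(C) = (-1)·((-1)·(-6) - (-4)·5) - 1·((-1)·(-6) - (-4)·(-2)) + 0·((-1)·5 - (-1)·(-2)) = (-1)·26 - 1·(-2) + 0·(-7) = -24 ≠ 0, so rank(C) = 3.
rank(C) = 3 = n, so the pair (A, B) is completely controllable.

3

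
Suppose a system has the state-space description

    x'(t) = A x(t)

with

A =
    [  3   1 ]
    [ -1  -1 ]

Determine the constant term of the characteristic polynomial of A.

-2

For a 2×2 matrix, det(sI - A) = s^2 - (tr A)s + det A.
tr A = 2, det A = -2.
So p(s) = s^2 - 2s - 2.
The constant term is -2.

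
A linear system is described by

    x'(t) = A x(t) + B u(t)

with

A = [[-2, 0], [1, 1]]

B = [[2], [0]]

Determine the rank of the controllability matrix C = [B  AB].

AB = [[-4], [2]]
Controllability matrix C = [B  AB] = [[2, -4], [0, 2]]
det(C) = 2·2 - (-4)·0 = 4 - 0 = 4 ≠ 0, so rank(C) = 2.
rank(C) = 2 = n, so the pair (A, B) is completely controllable.

2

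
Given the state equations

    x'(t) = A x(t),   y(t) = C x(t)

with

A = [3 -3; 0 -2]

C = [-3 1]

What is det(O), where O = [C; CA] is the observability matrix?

-12

CA = [[-9, 7]]
Observability matrix O = [C; CA] = [[-3, 1], [-9, 7]]
det(O) = (-3)·7 - 1·(-9) = -21 - (-9) = -12
Since det(O) ≠ 0, rank(O) = 2 and the system is completely observable.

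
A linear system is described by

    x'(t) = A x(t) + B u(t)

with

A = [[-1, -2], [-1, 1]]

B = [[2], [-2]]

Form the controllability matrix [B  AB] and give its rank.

AB = [[2], [-4]]
Controllability matrix C = [B  AB] = [[2, 2], [-2, -4]]
det(C) = 2·(-4) - 2·(-2) = -8 - (-4) = -4 ≠ 0, so rank(C) = 2.
rank(C) = 2 = n, so the pair (A, B) is completely controllable.

2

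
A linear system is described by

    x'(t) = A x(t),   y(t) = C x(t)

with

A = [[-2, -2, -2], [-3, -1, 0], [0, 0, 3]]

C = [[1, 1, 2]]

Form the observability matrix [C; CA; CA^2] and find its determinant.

52

CA = [[-5, -3, 4]]
CA^2 = [[19, 13, 22]]
Observability matrix O = [C; CA; CA^2] = [[1, 1, 2], [-5, -3, 4], [19, 13, 22]]
Expanding along the first row, det(O) = 1·((-3)·22 - 4·13) - 1·((-5)·22 - 4·19) + 2·((-5)·13 - (-3)·19) = 1·(-118) - 1·(-186) + 2·(-8) = 52
Since det(O) ≠ 0, rank(O) = 3 and the system is completely observable.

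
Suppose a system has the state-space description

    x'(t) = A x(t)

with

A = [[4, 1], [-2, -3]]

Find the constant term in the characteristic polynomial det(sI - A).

For a 2×2 matrix, det(sI - A) = s^2 - (tr A)s + det A.
tr A = 1, det A = -10.
So p(s) = s^2 - s - 10.
The constant term is -10.

-10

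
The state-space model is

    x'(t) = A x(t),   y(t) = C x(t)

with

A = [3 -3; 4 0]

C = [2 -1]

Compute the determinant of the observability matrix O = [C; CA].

-10

CA = [[2, -6]]
Observability matrix O = [C; CA] = [[2, -1], [2, -6]]
det(O) = 2·(-6) - (-1)·2 = -12 - (-2) = -10
Since det(O) ≠ 0, rank(O) = 2 and the system is completely observable.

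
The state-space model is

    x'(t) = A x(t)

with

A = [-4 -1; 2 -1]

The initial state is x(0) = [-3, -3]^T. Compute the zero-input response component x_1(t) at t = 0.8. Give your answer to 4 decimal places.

0.3949

det(sI - A) = s^2 - (tr A)s + det A, with tr A = (-4) + (-1) = -5 and det A = (-4)·(-1) - (-1)·2 = 4 - (-2) = 6.
So p(s) = det(sI - A) = s^2 + 5s + 6.
Factor s^2 + 5s + 6: two numbers with sum -5 and product 6 are -2 and -3, so s^2 + 5s + 6 = (s + 2)(s + 3).
Hence p(s) = (s + 2) (s + 3), with roots -3, -2.
The eigenvalues -3, -2 are distinct and real, so A is diagonalisable and x(t) = e^{At} x(0) = V diag(e^{λ_i t}) V^{-1} x(0), where the columns of V are the eigenvectors.
λ = -3: A - (-3)I = [[-1, -1], [2, 2]]. Row 1 gives (-1)·v1 + (-1)·v2 = 0, so take v_1 = [1, -1]^T.
λ = -2: A - (-2)I = [[-2, -1], [2, 1]]. Row 1 gives (-2)·v1 + (-1)·v2 = 0, so take v_2 = [-1, 2]^T.
V = [v_1 v_2] = [[1, -1], [-1, 2]] has det V = 1, so V^{-1} = adj(V)/det V = [[2, 1], [1, 1]].
Modal coordinates z(0) = V^{-1} x(0): 2·(-3) + 1·(-3) = -9; 1·(-3) + 1·(-3) = -6; so z(0) = [-9, -6]^T.
x_1(t) = Σ_i (v_i)_1 · z_i(0) · e^{λ_i t} (row 1 of V times the modal terms).
x_1(0.8) = 1·(-9)·e^{-3·0.8} + (-1)·(-6)·e^{-2·0.8} = (-9)·0.090718 + 6·0.201897 = 0.3949.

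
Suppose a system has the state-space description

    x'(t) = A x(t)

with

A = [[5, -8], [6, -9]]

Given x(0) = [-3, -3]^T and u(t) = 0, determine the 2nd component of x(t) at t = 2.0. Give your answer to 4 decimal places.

-0.0074

det(sI - A) = s^2 - (tr A)s + det A, with tr A = 5 + (-9) = -4 and det A = 5·(-9) - (-8)·6 = -45 - (-48) = 3.
So p(s) = det(sI - A) = s^2 + 4s + 3.
Factor s^2 + 4s + 3: two numbers with sum -4 and product 3 are -1 and -3, so s^2 + 4s + 3 = (s + 1)(s + 3).
Hence p(s) = (s + 1) (s + 3), with roots -3, -1.
The eigenvalues -3, -1 are distinct and real, so A is diagonalisable and x(t) = e^{At} x(0) = V diag(e^{λ_i t}) V^{-1} x(0), where the columns of V are the eigenvectors.
λ = -3: A - (-3)I = [[8, -8], [6, -6]]. Row 1 gives 8·v1 + (-8)·v2 = 0, so take v_1 = [1, 1]^T.
λ = -1: A - (-1)I = [[6, -8], [6, -8]]. Row 1 gives 6·v1 + (-8)·v2 = 0, so take v_2 = [4, 3]^T.
V = [v_1 v_2] = [[1, 4], [1, 3]] has det V = -1, so V^{-1} = adj(V)/det V = [[-3, 4], [1, -1]].
Modal coordinates z(0) = V^{-1} x(0): (-3)·(-3) + 4·(-3) = -3; 1·(-3) + (-1)·(-3) = 0; so z(0) = [-3, 0]^T.
x_2(t) = Σ_i (v_i)_2 · z_i(0) · e^{λ_i t} (row 2 of V times the modal terms).
x_2(2.0) = 1·(-3)·e^{-3·2.0} + 3·0·e^{-1·2.0} = (-3)·0.002479 + 0·0.135335 = -0.0074.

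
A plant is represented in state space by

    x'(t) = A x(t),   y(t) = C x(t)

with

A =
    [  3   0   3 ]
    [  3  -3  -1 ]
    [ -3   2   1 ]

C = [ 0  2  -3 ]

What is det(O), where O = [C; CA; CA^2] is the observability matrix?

CA = [[15, -12, -5]]
CA^2 = [[24, 26, 52]]
Observability matrix O = [C; CA; CA^2] = [[0, 2, -3], [15, -12, -5], [24, 26, 52]]
Expanding along the first row, det(O) = 0·((-12)·52 - (-5)·26) - 2·(15·52 - (-5)·24) + (-3)·(15·26 - (-12)·24) = 0·(-494) - 2·900 + (-3)·678 = -3834
Since det(O) ≠ 0, rank(O) = 3 and the system is completely observable.

-3834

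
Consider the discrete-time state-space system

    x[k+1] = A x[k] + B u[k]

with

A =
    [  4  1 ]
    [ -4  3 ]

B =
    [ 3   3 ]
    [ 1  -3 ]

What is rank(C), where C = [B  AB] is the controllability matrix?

2

AB = [[13, 9], [-9, -21]]
Controllability matrix C = [B  AB] = [[3, 3, 13, 9], [1, -3, -9, -21]]
Take the 2×2 submatrix of C formed by columns 1, 2: [[3, 3], [1, -3]]. Its determinant is 3·(-3) - 3·1 = -9 - 3 = -12 ≠ 0.
So rank(C) ≥ 2; since C has 2 rows, rank(C) = 2.
rank(C) = 2 = n, so the pair (A, B) is completely controllable.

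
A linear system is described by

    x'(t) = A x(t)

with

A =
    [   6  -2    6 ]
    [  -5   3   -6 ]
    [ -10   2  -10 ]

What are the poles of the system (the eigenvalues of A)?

det(sI - A) = s^3 - (tr A)s^2 + (M11 + M22 + M33)s - det A, where Mii is the 2×2 principal minor of A obtained by deleting row i and column i.
tr A = 6 + 3 + (-10) = -1; M11 = 3·(-10) - (-6)·2 = -30 - (-12) = -18; M22 = 6·(-10) - 6·(-10) = -60 - (-60) = 0; M33 = 6·3 - (-2)·(-5) = 18 - 10 = 8; sum of minors = -10.
det A = 6·(3·(-10) - (-6)·2) - (-2)·((-5)·(-10) - (-6)·(-10)) + 6·((-5)·2 - 3·(-10)) = 6·(-18) - (-2)·(-10) + 6·20 = -8.
So p(s) = det(sI - A) = s^3 + s^2 - 10s + 8.
Rational-root test: any integer root divides 8. Testing small divisors, s = 1 works: p(1) = 1 + 1 + (-10) + 8 = 0, so (s - 1) is a factor.
Dividing, p(s) = (s - 1)(s^2 + 2s - 8).
Factor s^2 + 2s - 8: two numbers with sum -2 and product -8 are 2 and -4, so s^2 + 2s - 8 = (s - 2)(s + 4).
Hence p(s) = (s - 2) (s - 1) (s + 4), with roots -4, 1, 2.
At least one eigenvalue has non-negative real part, so the system is not asymptotically stable.

-4, 1, 2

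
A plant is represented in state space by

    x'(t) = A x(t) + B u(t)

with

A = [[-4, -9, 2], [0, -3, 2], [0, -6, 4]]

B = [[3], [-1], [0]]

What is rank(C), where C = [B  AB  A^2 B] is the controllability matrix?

2

AB = [[-3], [3], [6]]
A^2B = [[-3], [3], [6]]
Controllability matrix C = [B  AB  A^2B] = [[3, -3, -3], [-1, 3, 3], [0, 6, 6]]
The rows r1, r2, r3 of C are linearly dependent: -r1 - 3·r2 + r3 = 0 (check each entry), so rank(C) ≤ 2.
The 2×2 minor from rows 1, 2, columns 1, 2 is 3·3 - (-3)·(-1) = 9 - 3 = 6 ≠ 0, so rank(C) = 2.
rank(C) = 2 < n = 3, so the pair (A, B) is not completely controllable.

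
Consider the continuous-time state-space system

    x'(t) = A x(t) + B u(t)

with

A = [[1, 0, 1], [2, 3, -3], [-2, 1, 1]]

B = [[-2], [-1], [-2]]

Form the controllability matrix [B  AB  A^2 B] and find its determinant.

-147

AB = [[-4], [-1], [1]]
A^2B = [[-3], [-14], [8]]
Controllability matrix C = [B  AB  A^2B] = [[-2, -4, -3], [-1, -1, -14], [-2, 1, 8]]
Expanding along the first row, det(C) = (-2)·((-1)·8 - (-14)·1) - (-4)·((-1)·8 - (-14)·(-2)) + (-3)·((-1)·1 - (-1)·(-2)) = (-2)·6 - (-4)·(-36) + (-3)·(-3) = -147
Since det(C) ≠ 0, rank(C) = 3 and the system is completely controllable.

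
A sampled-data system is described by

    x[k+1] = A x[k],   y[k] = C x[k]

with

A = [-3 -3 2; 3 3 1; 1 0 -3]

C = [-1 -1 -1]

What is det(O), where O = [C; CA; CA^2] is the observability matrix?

CA = [[-1, 0, 0]]
CA^2 = [[3, 3, -2]]
Observability matrix O = [C; CA; CA^2] = [[-1, -1, -1], [-1, 0, 0], [3, 3, -2]]
Expanding along the first row, det(O) = (-1)·(0·(-2) - 0·3) - (-1)·((-1)·(-2) - 0·3) + (-1)·((-1)·3 - 0·3) = (-1)·0 - (-1)·2 + (-1)·(-3) = 5
Since det(O) ≠ 0, rank(O) = 3 and the system is completely observable.

5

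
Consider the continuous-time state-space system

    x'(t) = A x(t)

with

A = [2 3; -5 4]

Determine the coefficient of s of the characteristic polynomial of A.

-6

For a 2×2 matrix, det(sI - A) = s^2 - (tr A)s + det A.
tr A = 6, det A = 23.
So p(s) = s^2 - 6s + 23.
The coefficient of s is -6.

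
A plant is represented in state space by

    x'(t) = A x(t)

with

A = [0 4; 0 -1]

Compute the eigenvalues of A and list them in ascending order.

det(sI - A) = s^2 - (tr A)s + det A, with tr A = 0 + (-1) = -1 and det A = 0·(-1) - 4·0 = 0 - 0 = 0.
So p(s) = det(sI - A) = s^2 + s.
Factor s^2 + s: two numbers with sum -1 and product 0 are 0 and -1, so s^2 + s = s(s + 1).
Hence p(s) = s (s + 1), with roots -1, 0.
At least one eigenvalue has non-negative real part, so the system is not asymptotically stable.

-1, 0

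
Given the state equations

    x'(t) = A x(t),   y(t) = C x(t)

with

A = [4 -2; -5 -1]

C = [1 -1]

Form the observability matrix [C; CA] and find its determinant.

8

CA = [[9, -1]]
Observability matrix O = [C; CA] = [[1, -1], [9, -1]]
det(O) = 1·(-1) - (-1)·9 = -1 - (-9) = 8
Since det(O) ≠ 0, rank(O) = 2 and the system is completely observable.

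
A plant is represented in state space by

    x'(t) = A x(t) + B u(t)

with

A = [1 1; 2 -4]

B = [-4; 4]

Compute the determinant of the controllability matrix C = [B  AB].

96

AB = [[0], [-24]]
Controllability matrix C = [B  AB] = [[-4, 0], [4, -24]]
det(C) = (-4)·(-24) - 0·4 = 96 - 0 = 96
Since det(C) ≠ 0, rank(C) = 2 and the system is completely controllable.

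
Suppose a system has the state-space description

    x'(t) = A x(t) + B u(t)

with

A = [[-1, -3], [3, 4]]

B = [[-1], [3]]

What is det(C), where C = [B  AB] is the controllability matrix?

15

AB = [[-8], [9]]
Controllability matrix C = [B  AB] = [[-1, -8], [3, 9]]
det(C) = (-1)·9 - (-8)·3 = -9 - (-24) = 15
Since det(C) ≠ 0, rank(C) = 2 and the system is completely controllable.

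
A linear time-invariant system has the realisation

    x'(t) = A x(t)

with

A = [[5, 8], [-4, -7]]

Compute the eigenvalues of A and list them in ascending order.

-3, 1

det(sI - A) = s^2 - (tr A)s + det A, with tr A = 5 + (-7) = -2 and det A = 5·(-7) - 8·(-4) = -35 - (-32) = -3.
So p(s) = det(sI - A) = s^2 + 2s - 3.
Factor s^2 + 2s - 3: two numbers with sum -2 and product -3 are 1 and -3, so s^2 + 2s - 3 = (s - 1)(s + 3).
Hence p(s) = (s - 1) (s + 3), with roots -3, 1.
At least one eigenvalue has non-negative real part, so the system is not asymptotically stable.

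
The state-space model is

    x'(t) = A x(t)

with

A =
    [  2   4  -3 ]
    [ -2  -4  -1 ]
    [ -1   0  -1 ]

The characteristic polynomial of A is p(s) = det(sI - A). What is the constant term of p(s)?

-16

Expand det(sI - A) for the 3×3 matrix.
p(s) = s^3 + 3s^2 - s - 16.
(Check: constant term = det(-A) = (-1)^3 det A = -16; coefficient of s^2 = -tr A = 3.)
The constant term is -16.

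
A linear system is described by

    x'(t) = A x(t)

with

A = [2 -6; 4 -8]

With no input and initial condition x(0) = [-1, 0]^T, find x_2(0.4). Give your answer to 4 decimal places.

-0.4949

det(sI - A) = s^2 - (tr A)s + det A, with tr A = 2 + (-8) = -6 and det A = 2·(-8) - (-6)·4 = -16 - (-24) = 8.
So p(s) = det(sI - A) = s^2 + 6s + 8.
Factor s^2 + 6s + 8: two numbers with sum -6 and product 8 are -2 and -4, so s^2 + 6s + 8 = (s + 2)(s + 4).
Hence p(s) = (s + 2) (s + 4), with roots -4, -2.
The eigenvalues -4, -2 are distinct and real, so A is diagonalisable and x(t) = e^{At} x(0) = V diag(e^{λ_i t}) V^{-1} x(0), where the columns of V are the eigenvectors.
λ = -4: A - (-4)I = [[6, -6], [4, -4]]. Row 1 gives 6·v1 + (-6)·v2 = 0, so take v_1 = [1, 1]^T.
λ = -2: A - (-2)I = [[4, -6], [4, -6]]. Row 1 gives 4·v1 + (-6)·v2 = 0, so take v_2 = [3, 2]^T.
V = [v_1 v_2] = [[1, 3], [1, 2]] has det V = -1, so V^{-1} = adj(V)/det V = [[-2, 3], [1, -1]].
Modal coordinates z(0) = V^{-1} x(0): (-2)·(-1) + 3·0 = 2; 1·(-1) + (-1)·0 = -1; so z(0) = [2, -1]^T.
x_2(t) = Σ_i (v_i)_2 · z_i(0) · e^{λ_i t} (row 2 of V times the modal terms).
x_2(0.4) = 1·2·e^{-4·0.4} + 2·(-1)·e^{-2·0.4} = 2·0.201897 + (-2)·0.449329 = -0.4949.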